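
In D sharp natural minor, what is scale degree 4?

Degree 4 takes the letter 3 steps above D, which is G.
In natural minor, degree 4 sits 5 semitones above the tonic. D# + 5 semitones is pitch class 8, spelled on G as G#.

G#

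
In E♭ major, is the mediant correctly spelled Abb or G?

Each scale degree takes a distinct letter name. Degree 3 of a scale on E must use the letter G.
G and Abb are enharmonically the same pitch, but only G uses the letter G, so it is the correct spelling here.

G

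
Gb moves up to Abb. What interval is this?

minor second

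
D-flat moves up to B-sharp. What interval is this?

doubly augmented sixth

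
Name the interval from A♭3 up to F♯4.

Counting letters A–B–C–D–E–F gives a sixth.
Ab→F# = 10 semitones, 1 wider than the major sixth (9), so augmented.

augmented sixth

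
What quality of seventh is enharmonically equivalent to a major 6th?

A major sixth spans 9 semitones.
A seventh spanning 9 semitones is diminished (the major seventh is 11).

diminished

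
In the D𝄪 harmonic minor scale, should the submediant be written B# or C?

Each scale degree takes a distinct letter name. Degree 6 of a scale on D must use the letter B.
B# and C are enharmonically the same pitch, but only B# uses the letter B, so it is the correct spelling here.

B#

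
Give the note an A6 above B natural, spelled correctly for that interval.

A sixth above B lands on the letter G.
An augmented sixth spans 10 semitones, so B moves to pitch class 9. On the letter G that is G##.

G##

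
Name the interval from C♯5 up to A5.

The letter names run C→A, a span of 5 letter steps, so the interval is some kind of sixth.
C# to A is 8 semitones. A major sixth is 9, so 8 makes it minor.

minor sixth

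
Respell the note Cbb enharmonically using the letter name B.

Cbb is pitch class 10. The letter B alone is pitch class 11.
To reach pitch class 10 from B requires an offset of -1 semitone, i.e. flat: Bb.

Bb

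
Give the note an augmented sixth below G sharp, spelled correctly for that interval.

Bb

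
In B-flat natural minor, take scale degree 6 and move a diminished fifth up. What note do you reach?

Scale degree 6 of Bb natural minor is Gb.
A diminished fifth (6 semitones) above Gb lands on the letter D, giving Dbb.

Dbb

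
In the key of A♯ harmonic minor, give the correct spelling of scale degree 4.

D#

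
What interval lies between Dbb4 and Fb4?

major third

The letter names run D→F, a span of 2 letter steps, so the interval is some kind of third.
Dbb to Fb is 4 semitones. A major third is 4, so 4 makes it major.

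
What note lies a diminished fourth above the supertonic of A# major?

E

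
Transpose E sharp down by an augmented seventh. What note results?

E down a major seventh is F, so the target letter is F.
From E#, an augmented seventh is 12 semitones down: F.

F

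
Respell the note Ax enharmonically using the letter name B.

B

A## is pitch class 11. The letter B alone is pitch class 11.
Pitch class 11 on B needs no accidental: B.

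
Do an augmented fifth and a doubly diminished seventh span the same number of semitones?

Yes

An augmented fifth spans 8 semitones; a doubly diminished seventh spans 8.
They are enharmonically equivalent.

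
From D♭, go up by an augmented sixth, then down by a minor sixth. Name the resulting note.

An augmented sixth up from Db is B (letter B, 10 semitones up).
A minor sixth down from B is D# (letter D, 8 semitones down).

D#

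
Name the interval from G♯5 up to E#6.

major sixth

The letter names run G→E, a span of 5 letter steps, so the interval is some kind of sixth.
G# to E# is 9 semitones. A major sixth is 9, so 9 makes it major.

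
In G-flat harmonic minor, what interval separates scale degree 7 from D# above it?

Scale degree 7 of Gb harmonic minor is F.
F up to D#: letters F→D make it a sixth; 10 semitones makes it augmented.

augmented sixth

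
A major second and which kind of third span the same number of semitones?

diminished

A major second spans 2 semitones.
A third spanning 2 semitones is diminished (the major third is 4).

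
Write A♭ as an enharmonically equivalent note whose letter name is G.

Ab is pitch class 8. The letter G alone is pitch class 7.
To reach pitch class 8 from G requires an offset of +1 semitone, i.e. sharp: G#.

G#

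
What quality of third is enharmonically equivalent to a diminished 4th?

A diminished fourth spans 4 semitones.
A third spanning 4 semitones is major (the major third is 4).

major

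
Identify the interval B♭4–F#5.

augmented fifth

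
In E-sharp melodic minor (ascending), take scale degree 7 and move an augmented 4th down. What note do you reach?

A#

Scale degree 7 of E# melodic minor (ascending) is D##.
An augmented fourth (6 semitones) below D## lands on the letter A, giving A#.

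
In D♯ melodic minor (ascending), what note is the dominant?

A#

Degree 5 takes the letter 4 steps above D, which is A.
In melodic minor (ascending), degree 5 sits 7 semitones above the tonic. D# + 7 semitones is pitch class 10, spelled on A as A#.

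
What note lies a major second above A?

A up a major second is B, so the target letter is B.
From A, a major second is 2 semitones up: B.

B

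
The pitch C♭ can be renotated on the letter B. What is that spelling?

B

Plain B sits at the same pitch as Cb, so on the letter B the same pitch needs a natural: B.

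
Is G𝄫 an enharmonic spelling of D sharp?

No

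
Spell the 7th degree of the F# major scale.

E#

The F# major scale runs F# G# A# B C# D# E#.
Degree 7 is E#.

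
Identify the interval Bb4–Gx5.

The letter names run B→G, a span of 5 letter steps, so the interval is some kind of sixth.
Bb to G## is 11 semitones. A major sixth is 9, so 11 makes it doubly augmented.

doubly augmented sixth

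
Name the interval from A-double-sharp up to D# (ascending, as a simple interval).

The letter names run A→D, a span of 3 letter steps, so the interval is some kind of fourth.
A## to D# is 4 semitones. A perfect fourth is 5, so 4 makes it diminished.

diminished fourth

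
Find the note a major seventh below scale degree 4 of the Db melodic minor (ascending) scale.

Scale degree 4 of Db melodic minor (ascending) is Gb.
A major seventh (11 semitones) below Gb lands on the letter A, giving Abb.

Abb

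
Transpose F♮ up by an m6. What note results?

A sixth above F lands on the letter D.
A minor sixth spans 8 semitones, so F moves to pitch class 1. On the letter D that is Db.

Db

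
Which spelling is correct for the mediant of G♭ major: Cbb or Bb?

Each scale degree takes a distinct letter name. Degree 3 of a scale on G must use the letter B.
Bb and Cbb are enharmonically the same pitch, but only Bb uses the letter B, so it is the correct spelling here.

Bb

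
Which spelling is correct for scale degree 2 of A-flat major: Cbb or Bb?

Each scale degree takes a distinct letter name. Degree 2 of a scale on A must use the letter B.
Bb and Cbb are enharmonically the same pitch, but only Bb uses the letter B, so it is the correct spelling here.

Bb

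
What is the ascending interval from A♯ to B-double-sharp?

augmented second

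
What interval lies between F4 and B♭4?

The letter names run F→B, a span of 3 letter steps, so the interval is some kind of fourth.
F to Bb is 5 semitones. A perfect fourth is 5, so 5 makes it perfect.

perfect fourth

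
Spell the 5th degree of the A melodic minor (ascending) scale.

E

The A melodic minor (ascending) scale runs A B C D E F# G#.
Degree 5 is E.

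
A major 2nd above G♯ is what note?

A#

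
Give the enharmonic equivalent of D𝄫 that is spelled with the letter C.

Dbb is pitch class 0. The letter C alone is pitch class 0.
Pitch class 0 on C needs no accidental: C.

C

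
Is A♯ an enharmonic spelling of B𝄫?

No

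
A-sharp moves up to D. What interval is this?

diminished fourth

Counting letters A–B–C–D gives a fourth.
A#→D = 4 semitones, 1 narrower than the perfect fourth (5), so diminished.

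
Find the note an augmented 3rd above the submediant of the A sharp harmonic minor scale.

The submediant of A# harmonic minor is F#.
An augmented third (5 semitones) above F# lands on the letter A, giving A##.

A##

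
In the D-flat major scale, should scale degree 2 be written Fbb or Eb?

Eb

Each scale degree takes a distinct letter name. Degree 2 of a scale on D must use the letter E.
Eb and Fbb are enharmonically the same pitch, but only Eb uses the letter E, so it is the correct spelling here.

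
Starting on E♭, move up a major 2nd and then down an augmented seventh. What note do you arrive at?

A major second up from Eb is F (letter F, 2 semitones up).
An augmented seventh down from F is Gbb (letter G, 12 semitones down).

Gbb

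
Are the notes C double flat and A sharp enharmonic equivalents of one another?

Yes

Cbb = pitch class 10 and A# = pitch class 10 — the same pitch class, so they are enharmonic equivalents.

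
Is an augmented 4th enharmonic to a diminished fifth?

Yes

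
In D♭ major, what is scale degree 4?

Degree 4 takes the letter 3 steps above D, which is G.
In major, degree 4 sits 5 semitones above the tonic. Db + 5 semitones is pitch class 6, spelled on G as Gb.

Gb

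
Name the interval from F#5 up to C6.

Counting letters F–G–A–B–C gives a fifth.
F#→C = 6 semitones, 1 narrower than the perfect fifth (7), so diminished.

diminished fifth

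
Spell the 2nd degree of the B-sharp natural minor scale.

C##

Degree 2 takes the letter 1 step above B, which is C.
In natural minor, degree 2 sits 2 semitones above the tonic. B# + 2 semitones is pitch class 2, spelled on C as C##.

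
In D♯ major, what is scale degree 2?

E#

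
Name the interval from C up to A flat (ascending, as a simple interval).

Counting letters C–D–E–F–G–A gives a sixth.
C→Ab = 8 semitones, 1 narrower than the major sixth (9), so minor.

minor sixth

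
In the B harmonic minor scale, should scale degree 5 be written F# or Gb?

F#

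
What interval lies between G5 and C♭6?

diminished fourth

Counting letters G–A–B–C gives a fourth.
G→Cb = 4 semitones, 1 narrower than the perfect fourth (5), so diminished.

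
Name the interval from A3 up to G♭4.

The letter names run A→G, a span of 6 letter steps, so the interval is some kind of seventh.
A to Gb is 9 semitones. A major seventh is 11, so 9 makes it diminished.

diminished seventh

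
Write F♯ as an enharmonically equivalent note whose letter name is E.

E##

Plain E sits 2 semitones below F#, so on the letter E the same pitch needs a double sharp: E##.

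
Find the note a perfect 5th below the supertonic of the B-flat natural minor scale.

The supertonic of Bb natural minor is C.
A perfect fifth (7 semitones) below C lands on the letter F, giving F.

F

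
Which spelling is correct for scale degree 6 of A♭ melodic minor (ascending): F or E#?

F

Each scale degree takes a distinct letter name. Degree 6 of a scale on A must use the letter F.
F and E# are enharmonically the same pitch, but only F uses the letter F, so it is the correct spelling here.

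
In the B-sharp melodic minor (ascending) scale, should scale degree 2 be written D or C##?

Each scale degree takes a distinct letter name. Degree 2 of a scale on B must use the letter C.
C## and D are enharmonically the same pitch, but only C## uses the letter C, so it is the correct spelling here.

C##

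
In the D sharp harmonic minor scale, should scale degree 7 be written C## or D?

Each scale degree takes a distinct letter name. Degree 7 of a scale on D must use the letter C.
C## and D are enharmonically the same pitch, but only C## uses the letter C, so it is the correct spelling here.

C##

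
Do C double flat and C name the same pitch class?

No

Two spellings are enharmonically equivalent only if they share a pitch class.
Here Cbb → 10, C → 0; 0 ≠ 10, so they are not.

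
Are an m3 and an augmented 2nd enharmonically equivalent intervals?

A minor third spans 3 semitones; an augmented second spans 3.
They are enharmonically equivalent.

Yes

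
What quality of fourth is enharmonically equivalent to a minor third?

doubly diminished

A minor third spans 3 semitones.
A fourth spanning 3 semitones is doubly diminished (the perfect fourth is 5).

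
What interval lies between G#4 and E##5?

augmented sixth

The letter names run G→E, a span of 5 letter steps, so the interval is some kind of sixth.
G# to E## is 10 semitones. A major sixth is 9, so 10 makes it augmented.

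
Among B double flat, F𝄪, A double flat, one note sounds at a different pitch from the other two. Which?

Bbb

In 12-tone equal temperament, enharmonic equivalents share a pitch class. Bbb is pitch class 9; F## is pitch class 7; Abb is pitch class 7.
F## and Abb share pitch class 7, while Bbb is pitch class 9.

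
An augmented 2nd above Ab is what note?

A second above A lands on the letter B.
An augmented second spans 3 semitones, so Ab moves to pitch class 11. On the letter B that is B.

B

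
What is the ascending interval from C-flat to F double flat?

diminished fourth

Counting letters C–D–E–F gives a fourth.
Cb→Fbb = 4 semitones, 1 narrower than the perfect fourth (5), so diminished.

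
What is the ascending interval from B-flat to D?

The letter names run B→D, a span of 2 letter steps, so the interval is some kind of third.
Bb to D is 4 semitones. A major third is 4, so 4 makes it major.

major third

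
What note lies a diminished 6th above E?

Cb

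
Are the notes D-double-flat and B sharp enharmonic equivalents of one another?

Dbb = pitch class 0 and B# = pitch class 0 — the same pitch class, so they are enharmonic equivalents.

Yes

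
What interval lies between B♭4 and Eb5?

Counting letters B–C–D–E gives a fourth.
Bb→Eb = 5 semitones, exactly the perfect fourth.

perfect fourth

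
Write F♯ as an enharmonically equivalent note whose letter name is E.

F# is pitch class 6. The letter E alone is pitch class 4.
To reach pitch class 6 from E requires an offset of +2 semitones, i.e. double sharp: E##.

E##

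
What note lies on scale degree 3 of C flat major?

The Cb major scale runs Cb Db Eb Fb Gb Ab Bb.
Degree 3 is Eb.

Eb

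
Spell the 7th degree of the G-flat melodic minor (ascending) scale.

F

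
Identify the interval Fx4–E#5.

Counting letters F–G–A–B–C–D–E gives a seventh.
F##→E# = 10 semitones, 1 narrower than the major seventh (11), so minor.

minor seventh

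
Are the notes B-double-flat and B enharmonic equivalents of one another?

No

Two spellings are enharmonically equivalent only if they share a pitch class.
Here Bbb → 9, B → 11; 9 ≠ 11, so they are not.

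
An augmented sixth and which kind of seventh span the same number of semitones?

minor

An augmented sixth spans 10 semitones.
A seventh spanning 10 semitones is minor (the major seventh is 11).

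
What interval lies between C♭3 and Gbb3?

diminished fifth

Counting letters C–D–E–F–G gives a fifth.
Cb→Gbb = 6 semitones, 1 narrower than the perfect fifth (7), so diminished.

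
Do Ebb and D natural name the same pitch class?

Ebb = pitch class 2 and D = pitch class 2 — the same pitch class, so they are enharmonic equivalents.

Yes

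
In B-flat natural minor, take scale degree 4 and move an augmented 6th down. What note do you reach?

Gbb

Scale degree 4 of Bb natural minor is Eb.
An augmented sixth (10 semitones) below Eb lands on the letter G, giving Gbb.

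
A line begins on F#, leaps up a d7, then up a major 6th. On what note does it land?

C

A diminished seventh up from F# is Eb (letter E, 9 semitones up).
A major sixth up from Eb is C (letter C, 9 semitones up).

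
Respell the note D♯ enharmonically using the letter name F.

Fbb

Plain F sits 2 semitones above D#, so on the letter F the same pitch needs a double flat: Fbb.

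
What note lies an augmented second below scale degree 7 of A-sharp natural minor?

F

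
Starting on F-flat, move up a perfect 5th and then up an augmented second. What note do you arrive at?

A perfect fifth up from Fb is Cb (letter C, 7 semitones up).
An augmented second up from Cb is D (letter D, 3 semitones up).

D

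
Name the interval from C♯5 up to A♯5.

major sixth

Counting letters C–D–E–F–G–A gives a sixth.
C#→A# = 9 semitones, exactly the major sixth.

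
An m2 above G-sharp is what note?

A second above G lands on the letter A.
A minor second spans 1 semitone, so G# moves to pitch class 9. On the letter A that is A.

A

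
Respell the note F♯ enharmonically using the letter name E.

F# is pitch class 6. The letter E alone is pitch class 4.
To reach pitch class 6 from E requires an offset of +2 semitones, i.e. double sharp: E##.

E##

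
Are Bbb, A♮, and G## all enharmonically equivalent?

Bbb = pitch class 9 and A = pitch class 9 and G## = pitch class 9 — the same pitch class, so they are enharmonic equivalents.

Yes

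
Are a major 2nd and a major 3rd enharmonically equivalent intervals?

No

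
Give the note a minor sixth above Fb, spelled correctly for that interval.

A sixth above F lands on the letter D.
A minor sixth spans 8 semitones, so Fb moves to pitch class 0. On the letter D that is Dbb.

Dbb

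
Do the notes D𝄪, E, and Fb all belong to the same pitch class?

D## is pitch class 4; E is pitch class 4; Fb is pitch class 4.
All spellings map to pitch class 4, so they are enharmonically equivalent.

Yes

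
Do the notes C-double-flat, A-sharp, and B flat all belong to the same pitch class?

Cbb is pitch class 10; A# is pitch class 10; Bb is pitch class 10.
All spellings map to pitch class 10, so they are enharmonically equivalent.

Yes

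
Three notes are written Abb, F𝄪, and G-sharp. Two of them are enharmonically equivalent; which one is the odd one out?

G#

In 12-tone equal temperament, enharmonic equivalents share a pitch class. Abb is pitch class 7; F## is pitch class 7; G# is pitch class 8.
Abb and F## share pitch class 7, while G# is pitch class 8.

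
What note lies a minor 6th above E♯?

E up a major sixth is C#, so the target letter is C.
From E#, a minor sixth is 8 semitones up: C#.

C#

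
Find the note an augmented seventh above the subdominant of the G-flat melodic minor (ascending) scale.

B

The subdominant of Gb melodic minor (ascending) is Cb.
An augmented seventh (12 semitones) above Cb lands on the letter B, giving B.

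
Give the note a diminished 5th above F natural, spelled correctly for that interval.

Cb

F up a perfect fifth is C, so the target letter is C.
From F, a diminished fifth is 6 semitones up: Cb.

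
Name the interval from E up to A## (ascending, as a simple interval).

The letter names run E→A, a span of 3 letter steps, so the interval is some kind of fourth.
E to A## is 7 semitones. A perfect fourth is 5, so 7 makes it doubly augmented.

doubly augmented fourth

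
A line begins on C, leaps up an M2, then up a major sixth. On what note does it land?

B

A major second up from C is D (letter D, 2 semitones up).
A major sixth up from D is B (letter B, 9 semitones up).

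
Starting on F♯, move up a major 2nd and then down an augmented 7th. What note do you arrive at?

Ab

A major second up from F# is G# (letter G, 2 semitones up).
An augmented seventh down from G# is Ab (letter A, 12 semitones down).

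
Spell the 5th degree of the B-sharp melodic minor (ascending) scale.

The B# melodic minor (ascending) scale runs B# C## D# E# F## G## A##.
Degree 5 is F##.

F##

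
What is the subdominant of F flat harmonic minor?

The Fb harmonic minor scale runs Fb Gb Abb Bbb Cb Dbb Eb.
Degree 4 is Bbb.

Bbb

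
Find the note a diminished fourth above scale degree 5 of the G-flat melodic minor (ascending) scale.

Gbb

Scale degree 5 of Gb melodic minor (ascending) is Db.
A diminished fourth (4 semitones) above Db lands on the letter G, giving Gbb.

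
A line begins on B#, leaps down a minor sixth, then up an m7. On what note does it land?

C##

A minor sixth down from B# is D## (letter D, 8 semitones down).
A minor seventh up from D## is C## (letter C, 10 semitones up).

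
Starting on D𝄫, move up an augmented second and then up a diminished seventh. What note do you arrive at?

An augmented second up from Dbb is Eb (letter E, 3 semitones up).
A diminished seventh up from Eb is Dbb (letter D, 9 semitones up).

Dbb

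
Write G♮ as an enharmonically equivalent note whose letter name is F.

F##

G is pitch class 7. The letter F alone is pitch class 5.
To reach pitch class 7 from F requires an offset of +2 semitones, i.e. double sharp: F##.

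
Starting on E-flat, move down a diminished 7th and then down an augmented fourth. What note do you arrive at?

C

A diminished seventh down from Eb is F# (letter F, 9 semitones down).
An augmented fourth down from F# is C (letter C, 6 semitones down).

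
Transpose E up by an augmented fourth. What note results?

A#

E up a perfect fourth is A, so the target letter is A.
From E, an augmented fourth is 6 semitones up: A#.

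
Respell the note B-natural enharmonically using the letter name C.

Plain C sits 1 semitone above B, so on the letter C the same pitch needs a flat: Cb.

Cb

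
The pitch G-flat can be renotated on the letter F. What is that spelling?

F#

Plain F sits 1 semitone below Gb, so on the letter F the same pitch needs a sharp: F#.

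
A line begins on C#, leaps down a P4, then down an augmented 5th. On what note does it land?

A perfect fourth down from C# is G# (letter G, 5 semitones down).
An augmented fifth down from G# is C (letter C, 8 semitones down).

C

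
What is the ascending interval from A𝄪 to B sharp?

minor second

Counting letters A–B gives a second.
A##→B# = 1 semitone, 1 narrower than the major second (2), so minor.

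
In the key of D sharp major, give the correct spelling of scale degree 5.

A#

Degree 5 takes the letter 4 steps above D, which is A.
In major, degree 5 sits 7 semitones above the tonic. D# + 7 semitones is pitch class 10, spelled on A as A#.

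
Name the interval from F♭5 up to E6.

augmented seventh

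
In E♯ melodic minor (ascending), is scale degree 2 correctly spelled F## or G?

Each scale degree takes a distinct letter name. Degree 2 of a scale on E must use the letter F.
F## and G are enharmonically the same pitch, but only F## uses the letter F, so it is the correct spelling here.

F##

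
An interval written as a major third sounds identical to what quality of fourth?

A major third spans 4 semitones.
A fourth spanning 4 semitones is diminished (the perfect fourth is 5).

diminished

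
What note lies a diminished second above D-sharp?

Eb

D up a major second is E, so the target letter is E.
From D#, a diminished second is 0 semitones up: Eb.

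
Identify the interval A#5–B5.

The letter names run A→B, a span of 1 letter step, so the interval is some kind of second.
A# to B is 1 semitone. A major second is 2, so 1 makes it minor.

minor second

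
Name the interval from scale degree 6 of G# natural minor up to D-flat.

Scale degree 6 of G# natural minor is E.
E up to Db: letters E→D make it a seventh; 9 semitones makes it diminished.

diminished seventh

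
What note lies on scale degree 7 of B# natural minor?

Degree 7 takes the letter 6 steps above B, which is A.
In natural minor, degree 7 sits 10 semitones above the tonic. B# + 10 semitones is pitch class 10, spelled on A as A#.

A#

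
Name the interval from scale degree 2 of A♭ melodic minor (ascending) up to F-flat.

Scale degree 2 of Ab melodic minor (ascending) is Bb.
Bb up to Fb: letters B→F make it a fifth; 6 semitones makes it diminished.

diminished fifth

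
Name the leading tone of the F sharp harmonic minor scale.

Degree 7 takes the letter 6 steps above F, which is E.
In harmonic minor, degree 7 sits 11 semitones above the tonic. F# + 11 semitones is pitch class 5, spelled on E as E#.

E#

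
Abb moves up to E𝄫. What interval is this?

perfect fifth

The letter names run A→E, a span of 4 letter steps, so the interval is some kind of fifth.
Abb to Ebb is 7 semitones. A perfect fifth is 7, so 7 makes it perfect.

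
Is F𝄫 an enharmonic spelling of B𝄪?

No

Fbb is pitch class 3; B## is pitch class 1.
The pitch classes differ (3 vs. 1), so they are not enharmonic equivalents.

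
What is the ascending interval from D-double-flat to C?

augmented seventh

The letter names run D→C, a span of 6 letter steps, so the interval is some kind of seventh.
Dbb to C is 12 semitones. A major seventh is 11, so 12 makes it augmented.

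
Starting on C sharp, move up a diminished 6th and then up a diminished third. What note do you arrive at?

A diminished sixth up from C# is Ab (letter A, 7 semitones up).
A diminished third up from Ab is Cbb (letter C, 2 semitones up).

Cbb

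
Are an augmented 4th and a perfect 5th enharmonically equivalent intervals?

No

An augmented fourth spans 6 semitones; a perfect fifth spans 7.
The spans differ, so they are not enharmonic equivalents.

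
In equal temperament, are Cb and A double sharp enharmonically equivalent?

Cb is pitch class 11; A## is pitch class 11.
All spellings map to pitch class 11, so they are enharmonically equivalent.

Yes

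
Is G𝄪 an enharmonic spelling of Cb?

No

Two spellings are enharmonically equivalent only if they share a pitch class.
Here G## → 9, Cb → 11; 9 ≠ 11, so they are not.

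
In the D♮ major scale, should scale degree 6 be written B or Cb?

Each scale degree takes a distinct letter name. Degree 6 of a scale on D must use the letter B.
B and Cb are enharmonically the same pitch, but only B uses the letter B, so it is the correct spelling here.

B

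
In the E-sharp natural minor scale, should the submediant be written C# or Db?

C#

Each scale degree takes a distinct letter name. Degree 6 of a scale on E must use the letter C.
C# and Db are enharmonically the same pitch, but only C# uses the letter C, so it is the correct spelling here.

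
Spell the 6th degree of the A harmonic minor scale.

Degree 6 takes the letter 5 steps above A, which is F.
In harmonic minor, degree 6 sits 8 semitones above the tonic. A + 8 semitones is pitch class 5, spelled on F as F.

F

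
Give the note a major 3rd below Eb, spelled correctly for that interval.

Cb

A third below E lands on the letter C.
A major third spans 4 semitones, so Eb moves to pitch class 11. On the letter C that is Cb.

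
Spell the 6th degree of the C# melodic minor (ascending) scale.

A#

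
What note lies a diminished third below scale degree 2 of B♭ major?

Scale degree 2 of Bb major is C.
A diminished third (2 semitones) below C lands on the letter A, giving A#.

A#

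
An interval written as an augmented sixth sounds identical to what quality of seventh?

minor

An augmented sixth spans 10 semitones.
A seventh spanning 10 semitones is minor (the major seventh is 11).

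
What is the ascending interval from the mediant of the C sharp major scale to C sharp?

The mediant of C# major is E#.
E# up to C#: letters E→C make it a sixth; 8 semitones makes it minor.

minor sixth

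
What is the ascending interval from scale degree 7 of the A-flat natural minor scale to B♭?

major third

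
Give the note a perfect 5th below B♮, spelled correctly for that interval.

E

B down a perfect fifth is E, so the target letter is E.
From B, a perfect fifth is 7 semitones down: E.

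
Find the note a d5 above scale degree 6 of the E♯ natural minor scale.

Scale degree 6 of E# natural minor is C#.
A diminished fifth (6 semitones) above C# lands on the letter G, giving G.

G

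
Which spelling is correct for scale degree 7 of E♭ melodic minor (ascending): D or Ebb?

D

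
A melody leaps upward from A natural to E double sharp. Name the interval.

doubly augmented fifth

Counting letters A–B–C–D–E gives a fifth.
A→E## = 9 semitones, 2 wider than the perfect fifth (7), so doubly augmented.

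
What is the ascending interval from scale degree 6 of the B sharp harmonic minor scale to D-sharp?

Scale degree 6 of B# harmonic minor is G#.
G# up to D#: letters G→D make it a fifth; 7 semitones makes it perfect.

perfect fifth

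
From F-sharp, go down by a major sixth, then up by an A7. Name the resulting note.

A major sixth down from F# is A (letter A, 9 semitones down).
An augmented seventh up from A is G## (letter G, 12 semitones up).

G##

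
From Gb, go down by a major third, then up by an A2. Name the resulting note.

A major third down from Gb is Ebb (letter E, 4 semitones down).
An augmented second up from Ebb is F (letter F, 3 semitones up).

F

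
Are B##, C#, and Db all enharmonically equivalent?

Yes

B## is pitch class 1; C# is pitch class 1; Db is pitch class 1.
All spellings map to pitch class 1, so they are enharmonically equivalent.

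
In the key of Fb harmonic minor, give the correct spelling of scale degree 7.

The Fb harmonic minor scale runs Fb Gb Abb Bbb Cb Dbb Eb.
Degree 7 is Eb.

Eb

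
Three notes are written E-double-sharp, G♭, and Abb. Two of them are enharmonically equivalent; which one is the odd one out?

Abb

In 12-tone equal temperament, enharmonic equivalents share a pitch class. E## is pitch class 6; Gb is pitch class 6; Abb is pitch class 7.
E## and Gb share pitch class 6, while Abb is pitch class 7.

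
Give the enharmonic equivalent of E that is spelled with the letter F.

Fb

E is pitch class 4. The letter F alone is pitch class 5.
To reach pitch class 4 from F requires an offset of -1 semitone, i.e. flat: Fb.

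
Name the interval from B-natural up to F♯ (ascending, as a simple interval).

perfect fifth

Counting letters B–C–D–E–F gives a fifth.
B→F# = 7 semitones, exactly the perfect fifth.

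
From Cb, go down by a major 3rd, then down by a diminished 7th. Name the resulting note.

A major third down from Cb is Abb (letter A, 4 semitones down).
A diminished seventh down from Abb is Bb (letter B, 9 semitones down).

Bb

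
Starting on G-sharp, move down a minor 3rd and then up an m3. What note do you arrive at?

A minor third down from G# is E# (letter E, 3 semitones down).
A minor third up from E# is G# (letter G, 3 semitones up).

G#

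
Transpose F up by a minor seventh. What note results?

A seventh above F lands on the letter E.
A minor seventh spans 10 semitones, so F moves to pitch class 3. On the letter E that is Eb.

Eb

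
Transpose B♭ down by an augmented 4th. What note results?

Fb

A fourth below B lands on the letter F.
An augmented fourth spans 6 semitones, so Bb moves to pitch class 4. On the letter F that is Fb.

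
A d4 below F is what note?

C#

F down a perfect fourth is C, so the target letter is C.
From F, a diminished fourth is 4 semitones down: C#.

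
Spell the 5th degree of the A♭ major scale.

Degree 5 takes the letter 4 steps above A, which is E.
In major, degree 5 sits 7 semitones above the tonic. Ab + 7 semitones is pitch class 3, spelled on E as Eb.

Eb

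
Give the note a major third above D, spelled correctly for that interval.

F#

D up a major third is F#, so the target letter is F.
From D, a major third is 4 semitones up: F#.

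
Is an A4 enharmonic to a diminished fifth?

An augmented fourth spans 6 semitones; a diminished fifth spans 6.
They are enharmonically equivalent.

Yes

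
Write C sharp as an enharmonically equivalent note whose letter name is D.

C# is pitch class 1. The letter D alone is pitch class 2.
To reach pitch class 1 from D requires an offset of -1 semitone, i.e. flat: Db.

Db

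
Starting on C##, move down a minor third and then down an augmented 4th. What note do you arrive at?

A minor third down from C## is A## (letter A, 3 semitones down).
An augmented fourth down from A## is E# (letter E, 6 semitones down).

E#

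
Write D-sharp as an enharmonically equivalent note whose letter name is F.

Plain F sits 2 semitones above D#, so on the letter F the same pitch needs a double flat: Fbb.

Fbb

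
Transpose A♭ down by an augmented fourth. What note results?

Ebb

A down a perfect fourth is E, so the target letter is E.
From Ab, an augmented fourth is 6 semitones down: Ebb.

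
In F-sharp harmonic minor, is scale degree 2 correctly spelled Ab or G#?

Each scale degree takes a distinct letter name. Degree 2 of a scale on F must use the letter G.
G# and Ab are enharmonically the same pitch, but only G# uses the letter G, so it is the correct spelling here.

G#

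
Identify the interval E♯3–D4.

diminished seventh

The letter names run E→D, a span of 6 letter steps, so the interval is some kind of seventh.
E# to D is 9 semitones. A major seventh is 11, so 9 makes it diminished.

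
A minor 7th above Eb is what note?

A seventh above E lands on the letter D.
A minor seventh spans 10 semitones, so Eb moves to pitch class 1. On the letter D that is Db.

Db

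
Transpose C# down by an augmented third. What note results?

C down a major third is Ab, so the target letter is A.
From C#, an augmented third is 5 semitones down: Ab.

Ab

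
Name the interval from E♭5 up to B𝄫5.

diminished fifth

Counting letters E–F–G–A–B gives a fifth.
Eb→Bbb = 6 semitones, 1 narrower than the perfect fifth (7), so diminished.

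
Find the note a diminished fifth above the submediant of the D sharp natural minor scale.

The submediant of D# natural minor is B.
A diminished fifth (6 semitones) above B lands on the letter F, giving F.

F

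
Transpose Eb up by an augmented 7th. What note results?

D#

E up a major seventh is D#, so the target letter is D.
From Eb, an augmented seventh is 12 semitones up: D#.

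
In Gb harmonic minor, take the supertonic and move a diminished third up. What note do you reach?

Cbb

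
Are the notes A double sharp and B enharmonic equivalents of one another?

Yes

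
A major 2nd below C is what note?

C down a major second is Bb, so the target letter is B.
From C, a major second is 2 semitones down: Bb.

Bb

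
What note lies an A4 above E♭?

A fourth above E lands on the letter A.
An augmented fourth spans 6 semitones, so Eb moves to pitch class 9. On the letter A that is A.

A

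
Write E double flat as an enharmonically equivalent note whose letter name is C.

Ebb is pitch class 2. The letter C alone is pitch class 0.
To reach pitch class 2 from C requires an offset of +2 semitones, i.e. double sharp: C##.

C##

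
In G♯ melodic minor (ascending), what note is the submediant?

E#

Degree 6 takes the letter 5 steps above G, which is E.
In melodic minor (ascending), degree 6 sits 9 semitones above the tonic. G# + 9 semitones is pitch class 5, spelled on E as E#.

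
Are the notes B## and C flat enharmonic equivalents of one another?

No

B## is pitch class 1; Cb is pitch class 11.
The pitch classes differ (1 vs. 11), so they are not enharmonic equivalents.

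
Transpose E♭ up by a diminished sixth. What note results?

A sixth above E lands on the letter C.
A diminished sixth spans 7 semitones, so Eb moves to pitch class 10. On the letter C that is Cbb.

Cbb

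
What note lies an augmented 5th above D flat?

A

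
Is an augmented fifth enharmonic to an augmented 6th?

No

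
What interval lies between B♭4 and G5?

major sixth

Counting letters B–C–D–E–F–G gives a sixth.
Bb→G = 9 semitones, exactly the major sixth.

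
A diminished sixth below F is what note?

A#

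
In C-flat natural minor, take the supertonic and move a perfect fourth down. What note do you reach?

The supertonic of Cb natural minor is Db.
A perfect fourth (5 semitones) below Db lands on the letter A, giving Ab.

Ab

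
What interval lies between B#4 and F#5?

diminished fifth

The letter names run B→F, a span of 4 letter steps, so the interval is some kind of fifth.
B# to F# is 6 semitones. A perfect fifth is 7, so 6 makes it diminished.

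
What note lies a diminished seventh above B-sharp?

A seventh above B lands on the letter A.
A diminished seventh spans 9 semitones, so B# moves to pitch class 9. On the letter A that is A.

A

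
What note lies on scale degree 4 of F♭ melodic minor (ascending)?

Bbb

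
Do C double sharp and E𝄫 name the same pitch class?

C## is pitch class 2; Ebb is pitch class 2.
All spellings map to pitch class 2, so they are enharmonically equivalent.

Yes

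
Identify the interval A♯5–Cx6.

Counting letters A–B–C gives a third.
A#→C## = 4 semitones, exactly the major third.

major third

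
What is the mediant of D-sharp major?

F##

Degree 3 takes the letter 2 steps above D, which is F.
In major, degree 3 sits 4 semitones above the tonic. D# + 4 semitones is pitch class 7, spelled on F as F##.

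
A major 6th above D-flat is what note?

D up a major sixth is B, so the target letter is B.
From Db, a major sixth is 9 semitones up: Bb.

Bb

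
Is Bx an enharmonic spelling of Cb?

Two spellings are enharmonically equivalent only if they share a pitch class.
Here B## → 1, Cb → 11; 1 ≠ 11, so they are not.

No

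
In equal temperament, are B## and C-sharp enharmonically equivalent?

Yes

B## = pitch class 1 and C# = pitch class 1 — the same pitch class, so they are enharmonic equivalents.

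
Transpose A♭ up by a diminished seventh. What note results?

A seventh above A lands on the letter G.
A diminished seventh spans 9 semitones, so Ab moves to pitch class 5. On the letter G that is Gbb.

Gbb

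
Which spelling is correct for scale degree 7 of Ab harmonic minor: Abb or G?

G

Each scale degree takes a distinct letter name. Degree 7 of a scale on A must use the letter G.
G and Abb are enharmonically the same pitch, but only G uses the letter G, so it is the correct spelling here.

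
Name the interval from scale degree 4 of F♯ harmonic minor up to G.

Scale degree 4 of F# harmonic minor is B.
B up to G: letters B→G make it a sixth; 8 semitones makes it minor.

minor sixth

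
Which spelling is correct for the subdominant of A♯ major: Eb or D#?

D#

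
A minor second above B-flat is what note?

Cb

A second above B lands on the letter C.
A minor second spans 1 semitone, so Bb moves to pitch class 11. On the letter C that is Cb.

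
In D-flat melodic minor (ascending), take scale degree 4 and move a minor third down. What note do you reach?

Eb

Scale degree 4 of Db melodic minor (ascending) is Gb.
A minor third (3 semitones) below Gb lands on the letter E, giving Eb.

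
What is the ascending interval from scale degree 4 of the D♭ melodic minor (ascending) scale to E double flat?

Scale degree 4 of Db melodic minor (ascending) is Gb.
Gb up to Ebb: letters G→E make it a sixth; 8 semitones makes it minor.

minor sixth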